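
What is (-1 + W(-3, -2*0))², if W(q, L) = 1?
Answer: 0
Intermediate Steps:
(-1 + W(-3, -2*0))² = (-1 + 1)² = 0² = 0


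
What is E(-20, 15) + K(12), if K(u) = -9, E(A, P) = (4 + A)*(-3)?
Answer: 39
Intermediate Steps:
E(A, P) = -12 - 3*A
E(-20, 15) + K(12) = (-12 - 3*(-20)) - 9 = (-12 + 60) - 9 = 48 - 9 = 39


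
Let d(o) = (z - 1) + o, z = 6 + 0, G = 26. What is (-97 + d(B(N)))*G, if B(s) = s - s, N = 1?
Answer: -2392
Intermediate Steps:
B(s) = 0
z = 6
d(o) = 5 + o (d(o) = (6 - 1) + o = 5 + o)
(-97 + d(B(N)))*G = (-97 + (5 + 0))*26 = (-97 + 5)*26 = -92*26 = -2392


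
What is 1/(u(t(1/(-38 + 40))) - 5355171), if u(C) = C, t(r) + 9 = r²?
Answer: -4/21420719 ≈ -1.8674e-7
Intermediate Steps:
t(r) = -9 + r²
1/(u(t(1/(-38 + 40))) - 5355171) = 1/((-9 + (1/(-38 + 40))²) - 5355171) = 1/((-9 + (1/2)²) - 5355171) = 1/((-9 + (½)²) - 5355171) = 1/((-9 + ¼) - 5355171) = 1/(-35/4 - 5355171) = 1/(-21420719/4) = -4/21420719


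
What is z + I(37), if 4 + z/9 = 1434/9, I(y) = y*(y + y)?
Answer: 4136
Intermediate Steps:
I(y) = 2*y² (I(y) = y*(2*y) = 2*y²)
z = 1398 (z = -36 + 9*(1434/9) = -36 + 9*(1434*(⅑)) = -36 + 9*(478/3) = -36 + 1434 = 1398)
z + I(37) = 1398 + 2*37² = 1398 + 2*1369 = 1398 + 2738 = 4136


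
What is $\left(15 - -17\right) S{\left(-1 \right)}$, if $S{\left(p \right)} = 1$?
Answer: $32$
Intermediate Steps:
$\left(15 - -17\right) S{\left(-1 \right)} = \left(15 - -17\right) 1 = \left(15 + 17\right) 1 = 32 \cdot 1 = 32$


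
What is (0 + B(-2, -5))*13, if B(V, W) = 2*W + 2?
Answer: -104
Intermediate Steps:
B(V, W) = 2 + 2*W
(0 + B(-2, -5))*13 = (0 + (2 + 2*(-5)))*13 = (0 + (2 - 10))*13 = (0 - 8)*13 = -8*13 = -104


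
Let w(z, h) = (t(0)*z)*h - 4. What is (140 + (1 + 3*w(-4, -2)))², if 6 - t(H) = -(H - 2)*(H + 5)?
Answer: 1089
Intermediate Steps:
t(H) = 6 + (-2 + H)*(5 + H) (t(H) = 6 - (-1)*(H - 2)*(H + 5) = 6 - (-1)*(-2 + H)*(5 + H) = 6 + (-2 + H)*(5 + H))
w(z, h) = -4 - 4*h*z (w(z, h) = ((-4 + 0² + 3*0)*z)*h - 4 = ((-4 + 0 + 0)*z)*h - 4 = (-4*z)*h - 4 = -4*h*z - 4 = -4 - 4*h*z)
(140 + (1 + 3*w(-4, -2)))² = (140 + (1 + 3*(-4 - 4*(-2)*(-4))))² = (140 + (1 + 3*(-4 - 32)))² = (140 + (1 + 3*(-36)))² = (140 + (1 - 108))² = (140 - 107)² = 33² = 1089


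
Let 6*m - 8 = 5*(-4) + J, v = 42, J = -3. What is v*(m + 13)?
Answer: 441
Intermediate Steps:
m = -5/2 (m = 4/3 + (5*(-4) - 3)/6 = 4/3 + (-20 - 3)/6 = 4/3 + (⅙)*(-23) = 4/3 - 23/6 = -5/2 ≈ -2.5000)
v*(m + 13) = 42*(-5/2 + 13) = 42*(21/2) = 441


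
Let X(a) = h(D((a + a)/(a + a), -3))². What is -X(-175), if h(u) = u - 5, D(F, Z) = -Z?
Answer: -4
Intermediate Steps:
h(u) = -5 + u
X(a) = 4 (X(a) = (-5 - 1*(-3))² = (-5 + 3)² = (-2)² = 4)
-X(-175) = -1*4 = -4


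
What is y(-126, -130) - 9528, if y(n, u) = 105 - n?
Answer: -9297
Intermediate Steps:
y(-126, -130) - 9528 = (105 - 1*(-126)) - 9528 = (105 + 126) - 9528 = 231 - 9528 = -9297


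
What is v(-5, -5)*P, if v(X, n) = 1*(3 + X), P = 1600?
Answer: -3200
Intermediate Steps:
v(X, n) = 3 + X
v(-5, -5)*P = (3 - 5)*1600 = -2*1600 = -3200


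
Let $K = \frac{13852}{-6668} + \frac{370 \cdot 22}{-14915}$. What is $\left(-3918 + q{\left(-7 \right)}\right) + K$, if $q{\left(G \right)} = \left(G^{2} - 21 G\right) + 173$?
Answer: $- \frac{17661017894}{4972661} \approx -3551.6$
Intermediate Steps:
$q{\left(G \right)} = 173 + G^{2} - 21 G$
$K = - \frac{13044005}{4972661}$ ($K = 13852 \left(- \frac{1}{6668}\right) + 8140 \left(- \frac{1}{14915}\right) = - \frac{3463}{1667} - \frac{1628}{2983} = - \frac{13044005}{4972661} \approx -2.6231$)
$\left(-3918 + q{\left(-7 \right)}\right) + K = \left(-3918 + \left(173 + \left(-7\right)^{2} - -147\right)\right) - \frac{13044005}{4972661} = \left(-3918 + \left(173 + 49 + 147\right)\right) - \frac{13044005}{4972661} = \left(-3918 + 369\right) - \frac{13044005}{4972661} = -3549 - \frac{13044005}{4972661} = - \frac{17661017894}{4972661}$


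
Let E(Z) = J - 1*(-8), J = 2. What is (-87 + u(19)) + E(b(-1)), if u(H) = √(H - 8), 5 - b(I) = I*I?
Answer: -77 + √11 ≈ -73.683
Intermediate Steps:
b(I) = 5 - I² (b(I) = 5 - I*I = 5 - I²)
E(Z) = 10 (E(Z) = 2 - 1*(-8) = 2 + 8 = 10)
u(H) = √(-8 + H)
(-87 + u(19)) + E(b(-1)) = (-87 + √(-8 + 19)) + 10 = (-87 + √11) + 10 = -77 + √11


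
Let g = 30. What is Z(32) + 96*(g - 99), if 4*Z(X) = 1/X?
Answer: -847871/128 ≈ -6624.0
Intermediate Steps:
Z(X) = 1/(4*X)
Z(32) + 96*(g - 99) = (¼)/32 + 96*(30 - 99) = (¼)*(1/32) + 96*(-69) = 1/128 - 6624 = -847871/128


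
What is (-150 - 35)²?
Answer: 34225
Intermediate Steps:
(-150 - 35)² = (-185)² = 34225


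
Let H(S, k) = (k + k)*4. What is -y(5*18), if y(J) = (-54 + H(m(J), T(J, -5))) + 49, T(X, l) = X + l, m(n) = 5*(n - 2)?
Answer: -675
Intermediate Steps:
m(n) = -10 + 5*n (m(n) = 5*(-2 + n) = -10 + 5*n)
H(S, k) = 8*k (H(S, k) = (2*k)*4 = 8*k)
y(J) = -45 + 8*J (y(J) = (-54 + 8*(J - 5)) + 49 = (-54 + 8*(-5 + J)) + 49 = (-54 + (-40 + 8*J)) + 49 = (-94 + 8*J) + 49 = -45 + 8*J)
-y(5*18) = -(-45 + 8*(5*18)) = -(-45 + 8*90) = -(-45 + 720) = -1*675 = -675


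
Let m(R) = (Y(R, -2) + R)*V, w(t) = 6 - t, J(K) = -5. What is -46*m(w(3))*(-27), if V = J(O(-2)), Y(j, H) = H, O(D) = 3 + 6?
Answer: -6210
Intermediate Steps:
O(D) = 9
V = -5
m(R) = 10 - 5*R (m(R) = (-2 + R)*(-5) = 10 - 5*R)
-46*m(w(3))*(-27) = -46*(10 - 5*(6 - 1*3))*(-27) = -46*(10 - 5*(6 - 3))*(-27) = -46*(10 - 5*3)*(-27) = -46*(10 - 15)*(-27) = -46*(-5)*(-27) = 230*(-27) = -6210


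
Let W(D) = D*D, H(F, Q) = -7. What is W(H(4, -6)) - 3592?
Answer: -3543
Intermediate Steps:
W(D) = D²
W(H(4, -6)) - 3592 = (-7)² - 3592 = 49 - 3592 = -3543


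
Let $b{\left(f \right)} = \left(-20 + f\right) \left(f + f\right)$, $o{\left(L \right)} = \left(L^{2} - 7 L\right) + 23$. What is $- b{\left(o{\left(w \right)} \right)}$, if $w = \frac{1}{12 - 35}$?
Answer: $- \frac{43126842}{279841} \approx -154.11$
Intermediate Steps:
$w = - \frac{1}{23}$ ($w = \frac{1}{12 - 35} = \frac{1}{-23} = - \frac{1}{23} \approx -0.043478$)
$o{\left(L \right)} = 23 + L^{2} - 7 L$
$b{\left(f \right)} = 2 f \left(-20 + f\right)$ ($b{\left(f \right)} = \left(-20 + f\right) 2 f = 2 f \left(-20 + f\right)$)
$- b{\left(o{\left(w \right)} \right)} = - 2 \left(23 + \left(- \frac{1}{23}\right)^{2} - - \frac{7}{23}\right) \left(-20 + \left(23 + \left(- \frac{1}{23}\right)^{2} - - \frac{7}{23}\right)\right) = - 2 \left(23 + \frac{1}{529} + \frac{7}{23}\right) \left(-20 + \left(23 + \frac{1}{529} + \frac{7}{23}\right)\right) = - \frac{2 \cdot 12329 \left(-20 + \frac{12329}{529}\right)}{529} = - \frac{2 \cdot 12329 \cdot 1749}{529 \cdot 529} = \left(-1\right) \frac{43126842}{279841} = - \frac{43126842}{279841}$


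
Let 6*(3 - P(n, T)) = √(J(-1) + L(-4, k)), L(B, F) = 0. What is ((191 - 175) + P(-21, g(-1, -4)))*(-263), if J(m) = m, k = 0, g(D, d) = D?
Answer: -4997 + 263*I/6 ≈ -4997.0 + 43.833*I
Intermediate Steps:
P(n, T) = 3 - I/6 (P(n, T) = 3 - √(-1 + 0)/6 = 3 - I/6)
((191 - 175) + P(-21, g(-1, -4)))*(-263) = ((191 - 175) + (3 - I/6))*(-263) = (16 + (3 - I/6))*(-263) = (19 - I/6)*(-263) = -4997 + 263*I/6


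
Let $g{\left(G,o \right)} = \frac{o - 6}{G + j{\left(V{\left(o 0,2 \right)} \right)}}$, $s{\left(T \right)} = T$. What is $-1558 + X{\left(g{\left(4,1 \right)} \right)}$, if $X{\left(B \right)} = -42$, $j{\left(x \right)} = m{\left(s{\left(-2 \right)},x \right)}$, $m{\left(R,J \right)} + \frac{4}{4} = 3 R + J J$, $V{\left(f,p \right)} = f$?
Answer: $-1600$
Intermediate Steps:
$m{\left(R,J \right)} = -1 + J^{2} + 3 R$ ($m{\left(R,J \right)} = -1 + \left(3 R + J J\right) = -1 + \left(3 R + J^{2}\right) = -1 + \left(J^{2} + 3 R\right) = -1 + J^{2} + 3 R$)
$j{\left(x \right)} = -7 + x^{2}$ ($j{\left(x \right)} = -1 + x^{2} + 3 \left(-2\right) = -1 + x^{2} - 6 = -7 + x^{2}$)
$g{\left(G,o \right)} = \frac{-6 + o}{-7 + G}$ ($g{\left(G,o \right)} = \frac{o - 6}{G + \left(-7 + \left(o 0\right)^{2}\right)} = \frac{-6 + o}{G - \left(7 - 0^{2}\right)} = \frac{-6 + o}{G + \left(-7 + 0\right)} = \frac{-6 + o}{G - 7} = \frac{-6 + o}{-7 + G}$)
$-1558 + X{\left(g{\left(4,1 \right)} \right)} = -1558 - 42 = -1600$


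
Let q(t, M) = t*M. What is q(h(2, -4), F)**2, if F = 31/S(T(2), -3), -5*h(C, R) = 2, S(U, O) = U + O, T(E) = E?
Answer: 3844/25 ≈ 153.76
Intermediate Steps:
S(U, O) = O + U
h(C, R) = -2/5 (h(C, R) = -1/5*2 = -2/5)
F = -31 (F = 31/(-3 + 2) = 31/(-1) = 31*(-1) = -31)
q(t, M) = M*t
q(h(2, -4), F)**2 = (-31*(-2/5))**2 = (62/5)**2 = 3844/25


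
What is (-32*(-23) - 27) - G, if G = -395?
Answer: 1104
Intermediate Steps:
(-32*(-23) - 27) - G = (-32*(-23) - 27) - 1*(-395) = (736 - 27) + 395 = 709 + 395 = 1104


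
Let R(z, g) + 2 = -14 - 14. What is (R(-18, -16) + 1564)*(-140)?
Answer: -214760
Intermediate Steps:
R(z, g) = -30 (R(z, g) = -2 + (-14 - 14) = -2 - 28 = -30)
(R(-18, -16) + 1564)*(-140) = (-30 + 1564)*(-140) = 1534*(-140) = -214760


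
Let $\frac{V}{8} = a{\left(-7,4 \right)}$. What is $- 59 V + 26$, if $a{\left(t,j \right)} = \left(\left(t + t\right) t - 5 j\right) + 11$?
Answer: $-41982$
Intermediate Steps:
$a{\left(t,j \right)} = 11 - 5 j + 2 t^{2}$ ($a{\left(t,j \right)} = \left(2 t t - 5 j\right) + 11 = \left(2 t^{2} - 5 j\right) + 11 = \left(- 5 j + 2 t^{2}\right) + 11 = 11 - 5 j + 2 t^{2}$)
$V = 712$ ($V = 8 \left(11 - 20 + 2 \left(-7\right)^{2}\right) = 8 \left(11 - 20 + 2 \cdot 49\right) = 8 \left(11 - 20 + 98\right) = 8 \cdot 89 = 712$)
$- 59 V + 26 = \left(-59\right) 712 + 26 = -42008 + 26 = -41982$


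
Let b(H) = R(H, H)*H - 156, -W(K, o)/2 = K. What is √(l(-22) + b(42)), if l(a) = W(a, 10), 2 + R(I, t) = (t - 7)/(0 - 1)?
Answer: 7*I*√34 ≈ 40.817*I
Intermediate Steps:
R(I, t) = 5 - t (R(I, t) = -2 + (t - 7)/(0 - 1) = -2 + (-7 + t)/(-1) = -2 + (-7 + t)*(-1) = -2 + (7 - t) = 5 - t)
W(K, o) = -2*K
l(a) = -2*a
b(H) = -156 + H*(5 - H) (b(H) = (5 - H)*H - 156 = H*(5 - H) - 156 = -156 + H*(5 - H))
√(l(-22) + b(42)) = √(-2*(-22) + (-156 - 1*42*(-5 + 42))) = √(44 + (-156 - 1*42*37)) = √(44 + (-156 - 1554)) = √(44 - 1710) = √(-1666) = 7*I*√34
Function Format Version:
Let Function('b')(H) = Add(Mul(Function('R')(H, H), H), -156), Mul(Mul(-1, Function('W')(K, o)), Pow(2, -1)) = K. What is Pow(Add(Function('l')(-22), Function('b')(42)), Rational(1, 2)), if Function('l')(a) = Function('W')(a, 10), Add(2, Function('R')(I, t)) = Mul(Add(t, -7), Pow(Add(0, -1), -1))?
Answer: Mul(7, I, Pow(34, Rational(1, 2))) ≈ Mul(40.817, I)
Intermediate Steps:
Function('R')(I, t) = Add(5, Mul(-1, t)) (Function('R')(I, t) = Add(-2, Mul(Add(t, -7), Pow(Add(0, -1), -1))) = Add(-2, Mul(Add(-7, t), Pow(-1, -1))) = Add(-2, Mul(Add(-7, t), -1)) = Add(-2, Add(7, Mul(-1, t))) = Add(5, Mul(-1, t)))
Function('W')(K, o) = Mul(-2, K)
Function('l')(a) = Mul(-2, a)
Function('b')(H) = Add(-156, Mul(H, Add(5, Mul(-1, H)))) (Function('b')(H) = Add(Mul(Add(5, Mul(-1, H)), H), -156) = Add(Mul(H, Add(5, Mul(-1, H))), -156) = Add(-156, Mul(H, Add(5, Mul(-1, H)))))
Pow(Add(Function('l')(-22), Function('b')(42)), Rational(1, 2)) = Pow(Add(Mul(-2, -22), Add(-156, Mul(-1, 42, Add(-5, 42)))), Rational(1, 2)) = Pow(Add(44, Add(-156, Mul(-1, 42, 37))), Rational(1, 2)) = Pow(Add(44, Add(-156, -1554)), Rational(1, 2)) = Pow(Add(44, -1710), Rational(1, 2)) = Pow(-1666, Rational(1, 2)) = Mul(7, I, Pow(34, Rational(1, 2)))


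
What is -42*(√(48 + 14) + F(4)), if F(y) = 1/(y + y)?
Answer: -21/4 - 42*√62 ≈ -335.96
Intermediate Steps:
F(y) = 1/(2*y)
-42*(√(48 + 14) + F(4)) = -42*(√(48 + 14) + (½)/4) = -42*(√62 + (½)*(¼)) = -42*(√62 + ⅛) = -42*(⅛ + √62) = -21/4 - 42*√62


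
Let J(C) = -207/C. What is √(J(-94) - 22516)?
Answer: I*√198931918/94 ≈ 150.05*I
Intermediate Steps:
√(J(-94) - 22516) = √(-207/(-94) - 22516) = √(-207*(-1/94) - 22516) = √(207/94 - 22516) = √(-2116297/94) = I*√198931918/94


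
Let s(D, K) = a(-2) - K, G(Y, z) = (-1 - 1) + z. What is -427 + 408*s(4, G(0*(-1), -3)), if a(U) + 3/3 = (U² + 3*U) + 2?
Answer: 1205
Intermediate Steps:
G(Y, z) = -2 + z
a(U) = 1 + U² + 3*U (a(U) = -1 + ((U² + 3*U) + 2) = -1 + (2 + U² + 3*U) = 1 + U² + 3*U)
s(D, K) = -1 - K (s(D, K) = (1 + (-2)² + 3*(-2)) - K = (1 + 4 - 6) - K = -1 - K)
-427 + 408*s(4, G(0*(-1), -3)) = -427 + 408*(-1 - (-2 - 3)) = -427 + 408*(-1 - 1*(-5)) = -427 + 408*(-1 + 5) = -427 + 408*4 = -427 + 1632 = 1205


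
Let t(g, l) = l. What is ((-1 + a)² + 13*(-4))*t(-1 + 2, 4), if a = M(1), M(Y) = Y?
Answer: -208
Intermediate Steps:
a = 1
((-1 + a)² + 13*(-4))*t(-1 + 2, 4) = ((-1 + 1)² + 13*(-4))*4 = (0² - 52)*4 = (0 - 52)*4 = -52*4 = -208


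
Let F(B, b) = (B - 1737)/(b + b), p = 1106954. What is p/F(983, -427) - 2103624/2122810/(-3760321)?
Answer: 1886529054581635817914/1504691263648885 ≈ 1.2538e+6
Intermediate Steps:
F(B, b) = (-1737 + B)/(2*b) (F(B, b) = (-1737 + B)/((2*b)) = (-1737 + B)*(1/(2*b)) = (-1737 + B)/(2*b))
p/F(983, -427) - 2103624/2122810/(-3760321) = 1106954/(((½)*(-1737 + 983)/(-427))) - 2103624/2122810/(-3760321) = 1106954/(((½)*(-1/427)*(-754))) - 2103624*1/2122810*(-1/3760321) = 1106954/(377/427) - 1051812/1061405*(-1/3760321) = 1106954*(427/377) + 1051812/3991223511005 = 472669358/377 + 1051812/3991223511005 = 1886529054581635817914/1504691263648885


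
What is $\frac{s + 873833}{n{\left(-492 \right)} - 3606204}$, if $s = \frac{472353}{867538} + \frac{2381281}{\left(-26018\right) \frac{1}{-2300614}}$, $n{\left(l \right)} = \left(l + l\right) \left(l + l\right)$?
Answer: $- \frac{340889378331383887}{4253051199642888} \approx -80.152$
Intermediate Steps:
$n{\left(l \right)} = 4 l^{2}$ ($n{\left(l \right)} = 2 l 2 l = 4 l^{2}$)
$s = \frac{339480534605526689}{1612257406}$ ($s = 472353 \cdot \frac{1}{867538} + \frac{2381281}{\left(-26018\right) \left(- \frac{1}{2300614}\right)} = \frac{67479}{123934} + \frac{2381281}{\frac{13009}{1150307}} = \frac{67479}{123934} + 2381281 \cdot \frac{1150307}{13009} = \frac{67479}{123934} + \frac{2739204203267}{13009} = \frac{339480534605526689}{1612257406} \approx 2.1056 \cdot 10^{8}$)
$\frac{s + 873833}{n{\left(-492 \right)} - 3606204} = \frac{\frac{339480534605526689}{1612257406} + 873833}{4 \left(-492\right)^{2} - 3606204} = \frac{340889378331383887}{1612257406 \left(4 \cdot 242064 - 3606204\right)} = \frac{340889378331383887}{1612257406 \left(968256 - 3606204\right)} = \frac{340889378331383887}{1612257406 \left(-2637948\right)} = \frac{340889378331383887}{1612257406} \left(- \frac{1}{2637948}\right) = - \frac{340889378331383887}{4253051199642888}$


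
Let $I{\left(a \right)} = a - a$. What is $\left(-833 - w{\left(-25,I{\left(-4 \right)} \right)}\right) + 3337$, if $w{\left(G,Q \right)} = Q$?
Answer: $2504$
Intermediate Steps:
$I{\left(a \right)} = 0$
$\left(-833 - w{\left(-25,I{\left(-4 \right)} \right)}\right) + 3337 = \left(-833 - 0\right) + 3337 = \left(-833 + 0\right) + 3337 = -833 + 3337 = 2504$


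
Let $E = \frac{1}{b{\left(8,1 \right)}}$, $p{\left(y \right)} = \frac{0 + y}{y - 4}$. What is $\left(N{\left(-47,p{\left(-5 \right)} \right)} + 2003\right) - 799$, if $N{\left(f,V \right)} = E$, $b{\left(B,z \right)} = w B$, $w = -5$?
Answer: $\frac{48159}{40} \approx 1204.0$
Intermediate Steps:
$p{\left(y \right)} = \frac{y}{-4 + y}$
$b{\left(B,z \right)} = - 5 B$
$E = - \frac{1}{40}$ ($E = \frac{1}{\left(-5\right) 8} = \frac{1}{-40} = - \frac{1}{40} \approx -0.025$)
$N{\left(f,V \right)} = - \frac{1}{40}$
$\left(N{\left(-47,p{\left(-5 \right)} \right)} + 2003\right) - 799 = \left(- \frac{1}{40} + 2003\right) - 799 = \frac{80119}{40} - 799 = \frac{48159}{40}$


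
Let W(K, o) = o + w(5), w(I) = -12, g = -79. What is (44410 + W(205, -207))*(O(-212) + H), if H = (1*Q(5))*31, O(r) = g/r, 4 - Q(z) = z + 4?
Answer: -1448625171/212 ≈ -6.8331e+6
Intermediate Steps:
W(K, o) = -12 + o (W(K, o) = o - 12 = -12 + o)
Q(z) = -z (Q(z) = 4 - (z + 4) = 4 - (4 + z) = 4 + (-4 - z) = -z)
O(r) = -79/r
H = -155 (H = (1*(-1*5))*31 = (1*(-5))*31 = -5*31 = -155)
(44410 + W(205, -207))*(O(-212) + H) = (44410 + (-12 - 207))*(-79/(-212) - 155) = (44410 - 219)*(-79*(-1/212) - 155) = 44191*(79/212 - 155) = 44191*(-32781/212) = -1448625171/212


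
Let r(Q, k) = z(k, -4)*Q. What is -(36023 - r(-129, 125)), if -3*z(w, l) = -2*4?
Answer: -36367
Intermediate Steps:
z(w, l) = 8/3 (z(w, l) = -(-2)*4/3 = -⅓*(-8) = 8/3)
r(Q, k) = 8*Q/3
-(36023 - r(-129, 125)) = -(36023 - 8*(-129)/3) = -(36023 - 1*(-344)) = -(36023 + 344) = -1*36367 = -36367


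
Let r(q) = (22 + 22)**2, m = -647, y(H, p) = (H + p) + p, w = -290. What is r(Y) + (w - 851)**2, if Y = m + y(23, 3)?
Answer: 1303817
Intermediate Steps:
y(H, p) = H + 2*p
Y = -618 (Y = -647 + (23 + 2*3) = -647 + (23 + 6) = -647 + 29 = -618)
r(q) = 1936 (r(q) = 44**2 = 1936)
r(Y) + (w - 851)**2 = 1936 + (-290 - 851)**2 = 1936 + (-1141)**2 = 1936 + 1301881 = 1303817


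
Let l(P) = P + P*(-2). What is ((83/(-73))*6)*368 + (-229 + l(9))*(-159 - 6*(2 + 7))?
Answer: 3517398/73 ≈ 48184.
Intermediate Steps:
l(P) = -P (l(P) = P - 2*P = -P)
((83/(-73))*6)*368 + (-229 + l(9))*(-159 - 6*(2 + 7)) = ((83/(-73))*6)*368 + (-229 - 1*9)*(-159 - 6*(2 + 7)) = ((83*(-1/73))*6)*368 + (-229 - 9)*(-159 - 6*9) = -83/73*6*368 - 238*(-159 - 54) = -498/73*368 - 238*(-213) = -183264/73 + 50694 = 3517398/73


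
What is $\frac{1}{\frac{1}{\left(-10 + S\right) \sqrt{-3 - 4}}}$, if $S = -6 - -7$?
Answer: $- 9 i \sqrt{7} \approx - 23.812 i$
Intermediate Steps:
$S = 1$ ($S = -6 + 7 = 1$)
$\frac{1}{\frac{1}{\left(-10 + S\right) \sqrt{-3 - 4}}} = \frac{1}{\frac{1}{\left(-10 + 1\right) \sqrt{-3 - 4}}} = \frac{1}{\frac{1}{\left(-9\right) \sqrt{-7}}} = \frac{1}{\frac{1}{\left(-9\right) i \sqrt{7}}} = \frac{1}{\frac{1}{63} i \sqrt{7}} = - 9 i \sqrt{7}$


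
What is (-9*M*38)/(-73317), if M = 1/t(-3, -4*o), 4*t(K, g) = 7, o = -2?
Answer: 456/171073 ≈ 0.0026655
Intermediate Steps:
t(K, g) = 7/4 (t(K, g) = (¼)*7 = 7/4)
M = 4/7 (M = 1/(7/4) = 4/7 ≈ 0.57143)
(-9*M*38)/(-73317) = (-9*4/7*38)/(-73317) = -36/7*38*(-1/73317) = -1368/7*(-1/73317) = 456/171073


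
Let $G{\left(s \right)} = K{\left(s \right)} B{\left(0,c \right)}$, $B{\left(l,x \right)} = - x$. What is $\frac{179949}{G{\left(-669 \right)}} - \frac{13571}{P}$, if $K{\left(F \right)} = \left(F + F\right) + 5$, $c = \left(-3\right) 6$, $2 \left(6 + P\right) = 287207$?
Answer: $- \frac{17443899401}{2296985610} \approx -7.5943$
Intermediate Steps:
$P = \frac{287195}{2}$ ($P = -6 + \frac{1}{2} \cdot 287207 = -6 + \frac{287207}{2} = \frac{287195}{2} \approx 1.436 \cdot 10^{5}$)
$c = -18$
$K{\left(F \right)} = 5 + 2 F$ ($K{\left(F \right)} = 2 F + 5 = 5 + 2 F$)
$G{\left(s \right)} = 90 + 36 s$ ($G{\left(s \right)} = \left(5 + 2 s\right) \left(\left(-1\right) \left(-18\right)\right) = \left(5 + 2 s\right) 18 = 90 + 36 s$)
$\frac{179949}{G{\left(-669 \right)}} - \frac{13571}{P} = \frac{179949}{90 + 36 \left(-669\right)} - \frac{13571}{\frac{287195}{2}} = \frac{179949}{90 - 24084} - \frac{27142}{287195} = \frac{179949}{-23994} - \frac{27142}{287195} = 179949 \left(- \frac{1}{23994}\right) - \frac{27142}{287195} = - \frac{59983}{7998} - \frac{27142}{287195} = - \frac{17443899401}{2296985610}$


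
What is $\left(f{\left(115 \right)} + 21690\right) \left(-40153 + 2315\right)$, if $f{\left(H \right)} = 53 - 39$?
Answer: $-821235952$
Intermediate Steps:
$f{\left(H \right)} = 14$
$\left(f{\left(115 \right)} + 21690\right) \left(-40153 + 2315\right) = \left(14 + 21690\right) \left(-40153 + 2315\right) = 21704 \left(-37838\right) = -821235952$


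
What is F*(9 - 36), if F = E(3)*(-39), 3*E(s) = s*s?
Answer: 3159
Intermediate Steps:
E(s) = s²/3 (E(s) = (s*s)/3 = s²/3)
F = -117 (F = ((⅓)*3²)*(-39) = ((⅓)*9)*(-39) = 3*(-39) = -117)
F*(9 - 36) = -117*(9 - 36) = -117*(-27) = 3159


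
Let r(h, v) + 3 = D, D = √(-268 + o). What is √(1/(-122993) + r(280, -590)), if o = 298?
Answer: √(-45381957140 + 15127278049*√30)/122993 ≈ 1.5739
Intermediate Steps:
D = √30 (D = √(-268 + 298) = √30 ≈ 5.4772)
r(h, v) = -3 + √30
√(1/(-122993) + r(280, -590)) = √(1/(-122993) + (-3 + √30)) = √(-1/122993 + (-3 + √30)) = √(-368980/122993 + √30)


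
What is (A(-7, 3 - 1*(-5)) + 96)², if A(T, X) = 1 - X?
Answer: 7921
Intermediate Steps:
(A(-7, 3 - 1*(-5)) + 96)² = ((1 - (3 - 1*(-5))) + 96)² = ((1 - (3 + 5)) + 96)² = ((1 - 1*8) + 96)² = ((1 - 8) + 96)² = (-7 + 96)² = 89² = 7921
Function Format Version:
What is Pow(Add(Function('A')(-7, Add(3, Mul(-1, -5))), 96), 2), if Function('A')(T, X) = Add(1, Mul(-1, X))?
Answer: 7921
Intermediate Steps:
Pow(Add(Function('A')(-7, Add(3, Mul(-1, -5))), 96), 2) = Pow(Add(Add(1, Mul(-1, Add(3, Mul(-1, -5)))), 96), 2) = Pow(Add(Add(1, Mul(-1, Add(3, 5))), 96), 2) = Pow(Add(Add(1, Mul(-1, 8)), 96), 2) = Pow(Add(Add(1, -8), 96), 2) = Pow(Add(-7, 96), 2) = Pow(89, 2) = 7921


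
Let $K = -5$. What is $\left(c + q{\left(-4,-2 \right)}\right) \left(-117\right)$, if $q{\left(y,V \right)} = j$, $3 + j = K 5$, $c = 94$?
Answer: $-7722$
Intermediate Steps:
$j = -28$ ($j = -3 - 25 = -28$)
$q{\left(y,V \right)} = -28$
$\left(c + q{\left(-4,-2 \right)}\right) \left(-117\right) = \left(94 - 28\right) \left(-117\right) = 66 \left(-117\right) = -7722$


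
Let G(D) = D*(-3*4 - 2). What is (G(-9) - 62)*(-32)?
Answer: -2048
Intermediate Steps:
G(D) = -14*D (G(D) = D*(-12 - 2) = D*(-14) = -14*D)
(G(-9) - 62)*(-32) = (-14*(-9) - 62)*(-32) = (126 - 62)*(-32) = 64*(-32) = -2048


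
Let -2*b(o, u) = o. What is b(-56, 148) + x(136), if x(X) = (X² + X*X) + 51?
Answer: 37071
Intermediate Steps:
b(o, u) = -o/2
x(X) = 51 + 2*X² (x(X) = (X² + X²) + 51 = 2*X² + 51 = 51 + 2*X²)
b(-56, 148) + x(136) = -½*(-56) + (51 + 2*136²) = 28 + (51 + 2*18496) = 28 + (51 + 36992) = 28 + 37043 = 37071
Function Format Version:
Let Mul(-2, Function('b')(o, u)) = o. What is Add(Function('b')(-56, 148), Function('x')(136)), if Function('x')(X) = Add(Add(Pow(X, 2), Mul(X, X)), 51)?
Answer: 37071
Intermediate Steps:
Function('b')(o, u) = Mul(Rational(-1, 2), o)
Function('x')(X) = Add(51, Mul(2, Pow(X, 2))) (Function('x')(X) = Add(Add(Pow(X, 2), Pow(X, 2)), 51) = Add(Mul(2, Pow(X, 2)), 51) = Add(51, Mul(2, Pow(X, 2))))
Add(Function('b')(-56, 148), Function('x')(136)) = Add(Mul(Rational(-1, 2), -56), Add(51, Mul(2, Pow(136, 2)))) = Add(28, Add(51, Mul(2, 18496))) = Add(28, Add(51, 36992)) = Add(28, 37043) = 37071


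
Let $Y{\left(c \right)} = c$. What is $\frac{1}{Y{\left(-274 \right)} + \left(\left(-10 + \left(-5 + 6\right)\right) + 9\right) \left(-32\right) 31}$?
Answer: $- \frac{1}{274} \approx -0.0036496$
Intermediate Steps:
$\frac{1}{Y{\left(-274 \right)} + \left(\left(-10 + \left(-5 + 6\right)\right) + 9\right) \left(-32\right) 31} = \frac{1}{-274 + \left(\left(-10 + \left(-5 + 6\right)\right) + 9\right) \left(-32\right) 31} = \frac{1}{-274 + \left(\left(-10 + 1\right) + 9\right) \left(-32\right) 31} = \frac{1}{-274 + \left(-9 + 9\right) \left(-32\right) 31} = \frac{1}{-274 + 0 \left(-32\right) 31} = \frac{1}{-274 + 0 \cdot 31} = \frac{1}{-274 + 0} = \frac{1}{-274} = - \frac{1}{274}$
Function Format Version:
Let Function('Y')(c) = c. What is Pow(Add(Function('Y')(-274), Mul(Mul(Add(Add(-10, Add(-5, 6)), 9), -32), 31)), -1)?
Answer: Rational(-1, 274) ≈ -0.0036496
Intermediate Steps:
Pow(Add(Function('Y')(-274), Mul(Mul(Add(Add(-10, Add(-5, 6)), 9), -32), 31)), -1) = Pow(Add(-274, Mul(Mul(Add(Add(-10, Add(-5, 6)), 9), -32), 31)), -1) = Pow(Add(-274, Mul(Mul(Add(Add(-10, 1), 9), -32), 31)), -1) = Pow(Add(-274, Mul(Mul(Add(-9, 9), -32), 31)), -1) = Pow(Add(-274, Mul(Mul(0, -32), 31)), -1) = Pow(Add(-274, Mul(0, 31)), -1) = Pow(Add(-274, 0), -1) = Pow(-274, -1) = Rational(-1, 274)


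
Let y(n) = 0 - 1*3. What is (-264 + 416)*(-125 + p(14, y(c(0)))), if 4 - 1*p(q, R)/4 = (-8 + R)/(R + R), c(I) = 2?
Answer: -53048/3 ≈ -17683.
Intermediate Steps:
y(n) = -3 (y(n) = 0 - 3 = -3)
p(q, R) = 16 - 2*(-8 + R)/R (p(q, R) = 16 - 4*(-8 + R)/(R + R) = 16 - 4*(-8 + R)/(2*R) = 16 - 4*(-8 + R)*1/(2*R) = 16 - 2*(-8 + R)/R)
(-264 + 416)*(-125 + p(14, y(c(0)))) = (-264 + 416)*(-125 + (14 + 16/(-3))) = 152*(-125 + (14 + 16*(-1/3))) = 152*(-125 + (14 - 16/3)) = 152*(-125 + 26/3) = 152*(-349/3) = -53048/3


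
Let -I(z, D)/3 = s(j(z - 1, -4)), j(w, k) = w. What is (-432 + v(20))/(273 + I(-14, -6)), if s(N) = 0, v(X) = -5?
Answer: -437/273 ≈ -1.6007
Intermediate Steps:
I(z, D) = 0 (I(z, D) = -3*0 = 0)
(-432 + v(20))/(273 + I(-14, -6)) = (-432 - 5)/(273 + 0) = -437/273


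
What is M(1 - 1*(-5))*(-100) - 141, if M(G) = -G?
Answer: 459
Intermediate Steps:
M(1 - 1*(-5))*(-100) - 141 = -(1 - 1*(-5))*(-100) - 141 = -(1 + 5)*(-100) - 141 = -1*6*(-100) - 141 = -6*(-100) - 141 = 600 - 141 = 459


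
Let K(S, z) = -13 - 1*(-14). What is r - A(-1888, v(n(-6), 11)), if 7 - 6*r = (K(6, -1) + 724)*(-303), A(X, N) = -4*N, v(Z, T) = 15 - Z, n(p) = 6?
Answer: 109949/3 ≈ 36650.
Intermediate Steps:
K(S, z) = 1 (K(S, z) = -13 + 14 = 1)
r = 109841/3 (r = 7/6 - (1 + 724)*(-303)/6 = 7/6 - 725*(-303)/6 = 7/6 - ⅙*(-219675) = 7/6 + 73225/2 = 109841/3 ≈ 36614.)
r - A(-1888, v(n(-6), 11)) = 109841/3 - (-4)*(15 - 1*6) = 109841/3 - (-4)*(15 - 6) = 109841/3 - (-4)*9 = 109841/3 - 1*(-36) = 109841/3 + 36 = 109949/3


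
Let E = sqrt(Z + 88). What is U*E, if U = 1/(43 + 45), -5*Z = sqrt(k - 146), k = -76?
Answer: sqrt(2200 - 5*I*sqrt(222))/440 ≈ 0.10662 - 0.0018046*I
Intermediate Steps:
Z = -I*sqrt(222)/5 (Z = -sqrt(-76 - 146)/5 = -I*sqrt(222)/5 ≈ -2.9799*I)
E = sqrt(88 - I*sqrt(222)/5) (E = sqrt(-I*sqrt(222)/5 + 88) = sqrt(88 - I*sqrt(222)/5) ≈ 9.3822 - 0.1588*I)
U = 1/88 ≈ 0.011364
U*E = (sqrt(2200 - 5*I*sqrt(222))/5)/88 = sqrt(2200 - 5*I*sqrt(222))/440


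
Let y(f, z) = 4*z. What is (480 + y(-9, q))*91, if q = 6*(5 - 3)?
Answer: 48048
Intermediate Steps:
q = 12 (q = 6*2 = 12)
(480 + y(-9, q))*91 = (480 + 4*12)*91 = (480 + 48)*91 = 528*91 = 48048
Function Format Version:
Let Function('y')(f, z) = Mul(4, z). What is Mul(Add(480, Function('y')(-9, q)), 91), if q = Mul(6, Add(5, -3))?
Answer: 48048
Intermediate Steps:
q = 12 (q = Mul(6, 2) = 12)
Mul(Add(480, Function('y')(-9, q)), 91) = Mul(Add(480, Mul(4, 12)), 91) = Mul(Add(480, 48), 91) = Mul(528, 91) = 48048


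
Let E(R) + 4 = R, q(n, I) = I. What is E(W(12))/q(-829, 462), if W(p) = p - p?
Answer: -2/231 ≈ -0.0086580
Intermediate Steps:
W(p) = 0
E(R) = -4 + R
E(W(12))/q(-829, 462) = (-4 + 0)/462 = -4*1/462 = -2/231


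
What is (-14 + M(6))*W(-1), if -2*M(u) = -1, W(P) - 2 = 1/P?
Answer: -27/2 ≈ -13.500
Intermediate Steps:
W(P) = 2 + 1/P
M(u) = ½ (M(u) = -½*(-1) = ½)
(-14 + M(6))*W(-1) = (-14 + ½)*(2 + 1/(-1)) = -27*(2 - 1)/2 = -27/2*1 = -27/2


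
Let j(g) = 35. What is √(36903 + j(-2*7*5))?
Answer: √36938 ≈ 192.19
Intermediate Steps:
√(36903 + j(-2*7*5)) = √(36903 + 35) = √36938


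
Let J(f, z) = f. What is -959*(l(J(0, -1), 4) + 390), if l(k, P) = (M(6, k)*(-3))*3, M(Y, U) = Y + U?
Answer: -322224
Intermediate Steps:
M(Y, U) = U + Y
l(k, P) = -54 - 9*k (l(k, P) = ((k + 6)*(-3))*3 = ((6 + k)*(-3))*3 = (-18 - 3*k)*3 = -54 - 9*k)
-959*(l(J(0, -1), 4) + 390) = -959*((-54 - 9*0) + 390) = -959*((-54 + 0) + 390) = -959*(-54 + 390) = -959*336 = -322224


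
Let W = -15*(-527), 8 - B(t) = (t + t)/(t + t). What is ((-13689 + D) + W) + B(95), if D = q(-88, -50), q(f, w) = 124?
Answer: -5653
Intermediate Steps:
D = 124
B(t) = 7 (B(t) = 8 - (t + t)/(t + t) = 8 - 2*t/(2*t) = 8 - 2*t*1/(2*t) = 8 - 1*1 = 8 - 1 = 7)
W = 7905
((-13689 + D) + W) + B(95) = ((-13689 + 124) + 7905) + 7 = (-13565 + 7905) + 7 = -5660 + 7 = -5653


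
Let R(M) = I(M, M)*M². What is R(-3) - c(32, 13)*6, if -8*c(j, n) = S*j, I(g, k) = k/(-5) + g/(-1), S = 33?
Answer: 4122/5 ≈ 824.40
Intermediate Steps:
I(g, k) = -g - k/5 (I(g, k) = k*(-⅕) + g*(-1) = -k/5 - g = -g - k/5)
c(j, n) = -33*j/8
R(M) = -6*M³/5 (R(M) = (-M - M/5)*M² = (-6*M/5)*M² = -6*M³/5)
R(-3) - c(32, 13)*6 = -6/5*(-3)³ - (-33/8*32)*6 = -6/5*(-27) - (-132)*6 = 162/5 - 1*(-792) = 162/5 + 792 = 4122/5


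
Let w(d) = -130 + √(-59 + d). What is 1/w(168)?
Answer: -130/16791 - √109/16791 ≈ -0.0083640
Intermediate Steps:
1/w(168) = 1/(-130 + √(-59 + 168)) = 1/(-130 + √109)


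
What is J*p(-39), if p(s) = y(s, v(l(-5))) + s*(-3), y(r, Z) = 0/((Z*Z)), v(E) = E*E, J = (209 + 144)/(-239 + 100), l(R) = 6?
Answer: -41301/139 ≈ -297.13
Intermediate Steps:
J = -353/139 (J = 353/(-139) = 353*(-1/139) = -353/139 ≈ -2.5396)
v(E) = E²
y(r, Z) = 0 (y(r, Z) = 0/(Z²) = 0/Z² = 0)
p(s) = -3*s (p(s) = 0 + s*(-3) = 0 - 3*s = -3*s)
J*p(-39) = -(-1059)*(-39)/139 = -353/139*117 = -41301/139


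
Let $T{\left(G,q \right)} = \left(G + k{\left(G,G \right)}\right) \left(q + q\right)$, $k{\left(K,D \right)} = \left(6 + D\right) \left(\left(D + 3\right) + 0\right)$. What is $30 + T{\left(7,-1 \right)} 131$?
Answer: $-35864$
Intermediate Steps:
$k{\left(K,D \right)} = \left(3 + D\right) \left(6 + D\right)$ ($k{\left(K,D \right)} = \left(6 + D\right) \left(\left(3 + D\right) + 0\right) = \left(6 + D\right) \left(3 + D\right) = \left(3 + D\right) \left(6 + D\right)$)
$T{\left(G,q \right)} = 2 q \left(18 + G^{2} + 10 G\right)$ ($T{\left(G,q \right)} = \left(G + \left(18 + G^{2} + 9 G\right)\right) \left(q + q\right) = \left(18 + G^{2} + 10 G\right) 2 q = 2 q \left(18 + G^{2} + 10 G\right)$)
$30 + T{\left(7,-1 \right)} 131 = 30 + 2 \left(-1\right) \left(18 + 7^{2} + 10 \cdot 7\right) 131 = 30 + 2 \left(-1\right) \left(18 + 49 + 70\right) 131 = 30 + 2 \left(-1\right) 137 \cdot 131 = 30 - 35894 = -35864$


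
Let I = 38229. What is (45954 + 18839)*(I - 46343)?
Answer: -525730402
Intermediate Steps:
(45954 + 18839)*(I - 46343) = (45954 + 18839)*(38229 - 46343) = 64793*(-8114) = -525730402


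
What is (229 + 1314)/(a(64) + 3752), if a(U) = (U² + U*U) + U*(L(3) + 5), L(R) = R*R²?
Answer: 1543/13992 ≈ 0.11028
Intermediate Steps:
L(R) = R³
a(U) = 2*U² + 32*U (a(U) = (U² + U*U) + U*(3³ + 5) = (U² + U²) + U*(27 + 5) = 2*U² + U*32 = 2*U² + 32*U)
(229 + 1314)/(a(64) + 3752) = (229 + 1314)/(2*64*(16 + 64) + 3752) = 1543/(2*64*80 + 3752) = 1543/(10240 + 3752) = 1543/13992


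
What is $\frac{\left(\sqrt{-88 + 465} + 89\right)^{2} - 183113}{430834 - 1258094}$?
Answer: $\frac{34963}{165452} - \frac{89 \sqrt{377}}{413630} \approx 0.20714$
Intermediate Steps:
$\frac{\left(\sqrt{-88 + 465} + 89\right)^{2} - 183113}{430834 - 1258094} = \frac{\left(\sqrt{377} + 89\right)^{2} - 183113}{-827260} = \left(\left(89 + \sqrt{377}\right)^{2} - 183113\right) \left(- \frac{1}{827260}\right) = \left(-183113 + \left(89 + \sqrt{377}\right)^{2}\right) \left(- \frac{1}{827260}\right) = \frac{26159}{118180} - \frac{\left(89 + \sqrt{377}\right)^{2}}{827260}$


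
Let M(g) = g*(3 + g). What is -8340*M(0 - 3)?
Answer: 0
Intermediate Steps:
-8340*M(0 - 3) = -8340*(0 - 3)*(3 + (0 - 3)) = -(-25020)*(3 - 3) = -(-25020)*0 = -8340*0 = 0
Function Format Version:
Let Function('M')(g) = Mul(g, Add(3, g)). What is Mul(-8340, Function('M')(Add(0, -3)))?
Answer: 0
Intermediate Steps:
Mul(-8340, Function('M')(Add(0, -3))) = Mul(-8340, Mul(Add(0, -3), Add(3, Add(0, -3)))) = Mul(-8340, Mul(-3, Add(3, -3))) = Mul(-8340, Mul(-3, 0)) = Mul(-8340, 0) = 0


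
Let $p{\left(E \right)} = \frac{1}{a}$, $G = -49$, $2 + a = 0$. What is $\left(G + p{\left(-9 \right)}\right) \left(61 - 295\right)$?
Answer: $11583$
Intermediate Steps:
$a = -2$ ($a = -2 + 0 = -2$)
$p{\left(E \right)} = - \frac{1}{2}$ ($p{\left(E \right)} = \frac{1}{-2} = - \frac{1}{2}$)
$\left(G + p{\left(-9 \right)}\right) \left(61 - 295\right) = \left(-49 - \frac{1}{2}\right) \left(61 - 295\right) = \left(- \frac{99}{2}\right) \left(-234\right) = 11583$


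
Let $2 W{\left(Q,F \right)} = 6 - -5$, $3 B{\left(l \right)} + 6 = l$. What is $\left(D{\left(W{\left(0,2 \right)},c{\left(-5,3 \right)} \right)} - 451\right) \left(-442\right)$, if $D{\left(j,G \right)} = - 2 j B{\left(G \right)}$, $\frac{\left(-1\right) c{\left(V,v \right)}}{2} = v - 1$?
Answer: $\frac{549406}{3} \approx 1.8314 \cdot 10^{5}$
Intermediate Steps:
$B{\left(l \right)} = -2 + \frac{l}{3}$
$W{\left(Q,F \right)} = \frac{11}{2}$ ($W{\left(Q,F \right)} = \frac{6 - -5}{2} = \frac{6 + 5}{2} = \frac{1}{2} \cdot 11 = \frac{11}{2}$)
$c{\left(V,v \right)} = 2 - 2 v$ ($c{\left(V,v \right)} = - 2 \left(v - 1\right) = - 2 \left(-1 + v\right) = 2 - 2 v$)
$D{\left(j,G \right)} = - 2 j \left(-2 + \frac{G}{3}\right)$
$\left(D{\left(W{\left(0,2 \right)},c{\left(-5,3 \right)} \right)} - 451\right) \left(-442\right) = \left(\frac{2}{3} \cdot \frac{11}{2} \left(6 - \left(2 - 6\right)\right) - 451\right) \left(-442\right) = \left(\frac{2}{3} \cdot \frac{11}{2} \left(6 - -4\right) - 451\right) \left(-442\right) = \left(\frac{2}{3} \cdot \frac{11}{2} \left(6 + 4\right) - 451\right) \left(-442\right) = \left(\frac{2}{3} \cdot \frac{11}{2} \cdot 10 - 451\right) \left(-442\right) = \left(\frac{110}{3} - 451\right) \left(-442\right) = \left(- \frac{1243}{3}\right) \left(-442\right) = \frac{549406}{3}$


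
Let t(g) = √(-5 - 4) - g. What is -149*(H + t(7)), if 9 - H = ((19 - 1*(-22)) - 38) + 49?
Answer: 7450 - 447*I ≈ 7450.0 - 447.0*I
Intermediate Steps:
H = -43 (H = 9 - (((19 - 1*(-22)) - 38) + 49) = 9 - (((19 + 22) - 38) + 49) = 9 - ((41 - 38) + 49) = 9 - (3 + 49) = 9 - 1*52 = 9 - 52 = -43)
t(g) = -g + 3*I (t(g) = √(-9) - g = 3*I - g = -g + 3*I)
-149*(H + t(7)) = -149*(-43 + (-1*7 + 3*I)) = -149*(-43 + (-7 + 3*I)) = -149*(-50 + 3*I) = 7450 - 447*I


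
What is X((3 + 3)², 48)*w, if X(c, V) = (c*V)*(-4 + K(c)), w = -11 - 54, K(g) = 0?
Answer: 449280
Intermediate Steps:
w = -65
X(c, V) = -4*V*c (X(c, V) = (c*V)*(-4 + 0) = (V*c)*(-4) = -4*V*c)
X((3 + 3)², 48)*w = -4*48*(3 + 3)²*(-65) = -4*48*6²*(-65) = -4*48*36*(-65) = -6912*(-65) = 449280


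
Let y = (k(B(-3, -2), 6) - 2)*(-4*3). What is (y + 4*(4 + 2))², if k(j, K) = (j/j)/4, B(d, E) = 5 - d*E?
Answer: 2025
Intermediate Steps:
B(d, E) = 5 - E*d
k(j, K) = ¼ (k(j, K) = 1*(¼) = ¼)
y = 21 (y = (¼ - 2)*(-4*3) = -7/4*(-12) = 21)
(y + 4*(4 + 2))² = (21 + 4*(4 + 2))² = (21 + 4*6)² = (21 + 24)² = 45² = 2025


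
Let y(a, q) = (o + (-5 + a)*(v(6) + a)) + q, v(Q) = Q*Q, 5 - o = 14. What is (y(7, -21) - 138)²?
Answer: 6724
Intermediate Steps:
o = -9 (o = 5 - 1*14 = 5 - 14 = -9)
v(Q) = Q²
y(a, q) = -9 + q + (-5 + a)*(36 + a) (y(a, q) = (-9 + (-5 + a)*(6² + a)) + q = (-9 + (-5 + a)*(36 + a)) + q = -9 + q + (-5 + a)*(36 + a))
(y(7, -21) - 138)² = ((-189 - 21 + 7² + 31*7) - 138)² = ((-189 - 21 + 49 + 217) - 138)² = (56 - 138)² = (-82)² = 6724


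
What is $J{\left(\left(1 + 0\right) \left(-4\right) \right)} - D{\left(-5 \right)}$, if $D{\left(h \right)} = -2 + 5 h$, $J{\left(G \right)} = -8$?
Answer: $19$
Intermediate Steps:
$J{\left(\left(1 + 0\right) \left(-4\right) \right)} - D{\left(-5 \right)} = -8 - \left(-2 + 5 \left(-5\right)\right) = -8 - \left(-2 - 25\right) = -8 - -27 = -8 + 27 = 19$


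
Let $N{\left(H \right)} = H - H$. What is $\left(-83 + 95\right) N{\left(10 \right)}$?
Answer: $0$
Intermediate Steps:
$N{\left(H \right)} = 0$
$\left(-83 + 95\right) N{\left(10 \right)} = \left(-83 + 95\right) 0 = 12 \cdot 0 = 0$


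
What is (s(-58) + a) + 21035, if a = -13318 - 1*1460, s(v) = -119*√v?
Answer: 6257 - 119*I*√58 ≈ 6257.0 - 906.28*I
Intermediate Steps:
a = -14778 (a = -13318 - 1460 = -14778)
(s(-58) + a) + 21035 = (-119*I*√58 - 14778) + 21035 = (-14778 - 119*I*√58) + 21035 = 6257 - 119*I*√58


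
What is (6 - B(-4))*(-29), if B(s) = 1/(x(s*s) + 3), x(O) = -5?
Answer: -377/2 ≈ -188.50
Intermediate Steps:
B(s) = -1/2 (B(s) = 1/(-5 + 3) = 1/(-2) = -1/2)
(6 - B(-4))*(-29) = (6 - 1*(-1/2))*(-29) = (6 + 1/2)*(-29) = (13/2)*(-29) = -377/2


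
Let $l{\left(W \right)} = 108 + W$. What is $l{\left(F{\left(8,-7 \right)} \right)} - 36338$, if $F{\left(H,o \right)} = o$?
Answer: $-36237$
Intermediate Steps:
$l{\left(F{\left(8,-7 \right)} \right)} - 36338 = \left(108 - 7\right) - 36338 = 101 - 36338 = -36237$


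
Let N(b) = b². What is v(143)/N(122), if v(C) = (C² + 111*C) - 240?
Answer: 18041/7442 ≈ 2.4242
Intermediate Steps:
v(C) = -240 + C² + 111*C
v(143)/N(122) = (-240 + 143² + 111*143)/(122²) = (-240 + 20449 + 15873)/14884 = 36082*(1/14884) = 18041/7442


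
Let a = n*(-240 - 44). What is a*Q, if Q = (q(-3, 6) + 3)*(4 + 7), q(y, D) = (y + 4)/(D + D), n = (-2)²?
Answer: -115588/3 ≈ -38529.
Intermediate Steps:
n = 4
q(y, D) = (4 + y)/(2*D) (q(y, D) = (4 + y)/((2*D)) = (4 + y)*(1/(2*D)) = (4 + y)/(2*D))
a = -1136 (a = 4*(-240 - 44) = 4*(-284) = -1136)
Q = 407/12 (Q = ((½)*(4 - 3)/6 + 3)*(4 + 7) = ((½)*(⅙)*1 + 3)*11 = (1/12 + 3)*11 = (37/12)*11 = 407/12 ≈ 33.917)
a*Q = -1136*407/12 = -115588/3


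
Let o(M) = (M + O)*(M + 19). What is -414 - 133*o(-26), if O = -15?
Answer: -38585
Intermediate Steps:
o(M) = (-15 + M)*(19 + M) (o(M) = (M - 15)*(M + 19) = (-15 + M)*(19 + M))
-414 - 133*o(-26) = -414 - 133*(-285 + (-26)**2 + 4*(-26)) = -414 - 133*(-285 + 676 - 104) = -414 - 133*287 = -414 - 38171 = -38585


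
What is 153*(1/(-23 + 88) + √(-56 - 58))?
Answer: 153/65 + 153*I*√114 ≈ 2.3538 + 1633.6*I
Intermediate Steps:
153*(1/(-23 + 88) + √(-56 - 58)) = 153*(1/65 + √(-114)) = 153*(1/65 + I*√114) = 153/65 + 153*I*√114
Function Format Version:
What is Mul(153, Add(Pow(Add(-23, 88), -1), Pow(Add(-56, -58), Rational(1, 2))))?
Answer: Add(Rational(153, 65), Mul(153, I, Pow(114, Rational(1, 2)))) ≈ Add(2.3538, Mul(1633.6, I))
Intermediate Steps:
Mul(153, Add(Pow(Add(-23, 88), -1), Pow(Add(-56, -58), Rational(1, 2)))) = Mul(153, Add(Pow(65, -1), Pow(-114, Rational(1, 2)))) = Mul(153, Add(Rational(1, 65), Mul(I, Pow(114, Rational(1, 2))))) = Add(Rational(153, 65), Mul(153, I, Pow(114, Rational(1, 2))))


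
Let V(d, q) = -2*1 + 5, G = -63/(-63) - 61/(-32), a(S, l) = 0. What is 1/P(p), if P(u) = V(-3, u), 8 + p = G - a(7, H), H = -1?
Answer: ⅓ ≈ 0.33333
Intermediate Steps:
G = 93/32 (G = -63*(-1/63) - 61*(-1/32) = 1 + 61/32 = 93/32 ≈ 2.9063)
V(d, q) = 3 (V(d, q) = -2 + 5 = 3)
p = -163/32 (p = -8 + (93/32 - 1*0) = -8 + (93/32 + 0) = -8 + 93/32 = -163/32 ≈ -5.0938)
P(u) = 3
1/P(p) = 1/3 = ⅓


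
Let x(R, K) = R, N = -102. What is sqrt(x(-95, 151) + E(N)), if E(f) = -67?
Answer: 9*I*sqrt(2) ≈ 12.728*I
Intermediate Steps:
sqrt(x(-95, 151) + E(N)) = sqrt(-95 - 67) = sqrt(-162) = 9*I*sqrt(2)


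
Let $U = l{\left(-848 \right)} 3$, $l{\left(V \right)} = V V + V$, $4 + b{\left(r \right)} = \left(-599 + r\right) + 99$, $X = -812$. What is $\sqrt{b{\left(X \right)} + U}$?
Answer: $14 \sqrt{10987} \approx 1467.5$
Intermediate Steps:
$b{\left(r \right)} = -504 + r$ ($b{\left(r \right)} = -4 + \left(\left(-599 + r\right) + 99\right) = -4 + \left(-500 + r\right) = -504 + r$)
$l{\left(V \right)} = V + V^{2}$ ($l{\left(V \right)} = V^{2} + V = V + V^{2}$)
$U = 2154768$ ($U = - 848 \left(1 - 848\right) 3 = \left(-848\right) \left(-847\right) 3 = 718256 \cdot 3 = 2154768$)
$\sqrt{b{\left(X \right)} + U} = \sqrt{\left(-504 - 812\right) + 2154768} = \sqrt{-1316 + 2154768} = \sqrt{2153452} = 14 \sqrt{10987}$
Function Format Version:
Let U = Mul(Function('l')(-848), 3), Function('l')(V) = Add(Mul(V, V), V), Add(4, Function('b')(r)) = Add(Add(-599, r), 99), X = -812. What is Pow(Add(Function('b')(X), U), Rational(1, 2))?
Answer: Mul(14, Pow(10987, Rational(1, 2))) ≈ 1467.5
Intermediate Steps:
Function('b')(r) = Add(-504, r) (Function('b')(r) = Add(-4, Add(Add(-599, r), 99)) = Add(-4, Add(-500, r)) = Add(-504, r))
Function('l')(V) = Add(V, Pow(V, 2)) (Function('l')(V) = Add(Pow(V, 2), V) = Add(V, Pow(V, 2)))
U = 2154768 (U = Mul(Mul(-848, Add(1, -848)), 3) = Mul(Mul(-848, -847), 3) = Mul(718256, 3) = 2154768)
Pow(Add(Function('b')(X), U), Rational(1, 2)) = Pow(Add(Add(-504, -812), 2154768), Rational(1, 2)) = Pow(Add(-1316, 2154768), Rational(1, 2)) = Pow(2153452, Rational(1, 2)) = Mul(14, Pow(10987, Rational(1, 2)))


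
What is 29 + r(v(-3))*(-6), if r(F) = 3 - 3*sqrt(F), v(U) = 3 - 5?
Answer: 11 + 18*I*sqrt(2) ≈ 11.0 + 25.456*I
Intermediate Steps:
v(U) = -2
r(F) = 3 - 3*sqrt(F)
29 + r(v(-3))*(-6) = 29 + (3 - 3*I*sqrt(2))*(-6) = 29 + (-18 + 18*I*sqrt(2)) = 11 + 18*I*sqrt(2)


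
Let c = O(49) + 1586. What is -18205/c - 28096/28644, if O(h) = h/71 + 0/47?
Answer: -2009455015/161344491 ≈ -12.454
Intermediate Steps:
O(h) = h/71 (O(h) = h*(1/71) + 0*(1/47) = h/71 + 0 = h/71)
c = 112655/71 (c = (1/71)*49 + 1586 = 49/71 + 1586 = 112655/71 ≈ 1586.7)
-18205/c - 28096/28644 = -18205/112655/71 - 28096/28644 = -18205*71/112655 - 28096*1/28644 = -258511/22531 - 7024/7161 = -2009455015/161344491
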